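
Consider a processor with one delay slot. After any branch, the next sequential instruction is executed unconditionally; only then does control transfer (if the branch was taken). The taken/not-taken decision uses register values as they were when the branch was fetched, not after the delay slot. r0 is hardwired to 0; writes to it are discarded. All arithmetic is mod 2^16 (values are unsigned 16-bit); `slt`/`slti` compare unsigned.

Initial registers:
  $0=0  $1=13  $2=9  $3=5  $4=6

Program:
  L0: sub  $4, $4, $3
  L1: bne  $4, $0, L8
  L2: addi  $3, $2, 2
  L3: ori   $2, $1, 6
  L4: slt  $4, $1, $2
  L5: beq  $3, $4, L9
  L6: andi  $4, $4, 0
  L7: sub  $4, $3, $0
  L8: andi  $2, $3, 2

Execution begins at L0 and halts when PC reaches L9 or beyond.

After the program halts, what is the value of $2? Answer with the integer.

PC=0  sub  $4, $4, $3        | $0=0 $1=13 $2=9 $3=5 $4=1
PC=1  bne  $4, $0, L8        | $0=0 $1=13 $2=9 $3=5 $4=1  [TAKEN]
PC=2  addi  $3, $2, 2        | $0=0 $1=13 $2=9 $3=11 $4=1
PC=8  andi  $2, $3, 2        | $0=0 $1=13 $2=2 $3=11 $4=1

2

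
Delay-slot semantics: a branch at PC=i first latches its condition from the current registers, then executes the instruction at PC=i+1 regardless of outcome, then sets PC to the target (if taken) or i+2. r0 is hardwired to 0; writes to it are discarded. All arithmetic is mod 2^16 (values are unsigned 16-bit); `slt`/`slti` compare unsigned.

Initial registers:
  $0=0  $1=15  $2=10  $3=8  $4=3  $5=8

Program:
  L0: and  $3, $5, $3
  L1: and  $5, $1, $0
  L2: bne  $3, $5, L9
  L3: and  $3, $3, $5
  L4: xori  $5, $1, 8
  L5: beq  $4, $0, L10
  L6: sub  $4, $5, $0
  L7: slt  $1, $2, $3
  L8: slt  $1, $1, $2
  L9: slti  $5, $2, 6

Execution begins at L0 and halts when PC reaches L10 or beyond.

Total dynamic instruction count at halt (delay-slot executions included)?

#0 and  $3, $5, $3 ; 0/15/10/8/3/8
#1 and  $5, $1, $0 ; 0/15/10/8/3/0
#2 bne  $3, $5, L9 ; 0/15/10/8/3/0 ; →target
#3 and  $3, $3, $5 ; 0/15/10/0/3/0
#9 slti  $5, $2, 6 ; 0/15/10/0/3/0

5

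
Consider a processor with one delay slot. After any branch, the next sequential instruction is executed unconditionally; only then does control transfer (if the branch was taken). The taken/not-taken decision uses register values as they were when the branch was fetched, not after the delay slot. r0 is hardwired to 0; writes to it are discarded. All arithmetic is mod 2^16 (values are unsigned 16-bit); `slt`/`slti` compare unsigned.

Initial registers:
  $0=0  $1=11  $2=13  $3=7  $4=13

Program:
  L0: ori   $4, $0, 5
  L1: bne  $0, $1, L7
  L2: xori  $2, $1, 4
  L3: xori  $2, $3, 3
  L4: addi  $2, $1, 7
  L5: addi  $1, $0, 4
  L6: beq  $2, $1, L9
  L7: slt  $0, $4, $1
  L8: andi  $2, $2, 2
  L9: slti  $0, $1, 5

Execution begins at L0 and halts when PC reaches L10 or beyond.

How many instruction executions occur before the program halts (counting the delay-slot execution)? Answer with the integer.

6

[0] ori   $4, $0, 5  →  {$0:0, $1:11, $2:13, $3:7, $4:5}
[1] bne  $0, $1, L7  →  {$0:0, $1:11, $2:13, $3:7, $4:5}  ⟨branch taken⟩
[2] xori  $2, $1, 4  →  {$0:0, $1:11, $2:15, $3:7, $4:5}
[7] slt  $0, $4, $1  →  {$0:0, $1:11, $2:15, $3:7, $4:5}
[8] andi  $2, $2, 2  →  {$0:0, $1:11, $2:2, $3:7, $4:5}
[9] slti  $0, $1, 5  →  {$0:0, $1:11, $2:2, $3:7, $4:5}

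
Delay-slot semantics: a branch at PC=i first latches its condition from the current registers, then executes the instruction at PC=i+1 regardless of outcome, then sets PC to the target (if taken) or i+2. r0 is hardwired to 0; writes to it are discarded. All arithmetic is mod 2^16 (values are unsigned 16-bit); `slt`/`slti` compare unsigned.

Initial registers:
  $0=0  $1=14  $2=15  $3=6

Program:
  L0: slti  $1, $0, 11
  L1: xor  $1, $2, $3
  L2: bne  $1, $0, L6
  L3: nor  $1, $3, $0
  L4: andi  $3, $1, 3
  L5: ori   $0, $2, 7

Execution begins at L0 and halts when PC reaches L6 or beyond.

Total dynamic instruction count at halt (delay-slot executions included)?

4

#0 slti  $1, $0, 11 ; 0/1/15/6
#1 xor  $1, $2, $3 ; 0/9/15/6
#2 bne  $1, $0, L6 ; 0/9/15/6 ; →target
#3 nor  $1, $3, $0 ; 0/65529/15/6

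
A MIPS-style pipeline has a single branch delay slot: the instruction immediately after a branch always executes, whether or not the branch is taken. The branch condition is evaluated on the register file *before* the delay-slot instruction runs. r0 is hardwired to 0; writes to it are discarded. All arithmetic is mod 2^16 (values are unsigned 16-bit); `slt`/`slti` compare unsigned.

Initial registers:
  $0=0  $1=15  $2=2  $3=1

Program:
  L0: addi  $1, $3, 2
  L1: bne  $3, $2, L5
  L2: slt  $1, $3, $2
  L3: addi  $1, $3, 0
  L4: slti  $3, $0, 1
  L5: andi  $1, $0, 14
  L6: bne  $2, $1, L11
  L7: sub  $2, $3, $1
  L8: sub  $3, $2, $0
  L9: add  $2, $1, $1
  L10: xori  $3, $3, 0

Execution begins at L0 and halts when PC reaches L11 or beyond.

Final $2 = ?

#0 addi  $1, $3, 2 ; 0/3/2/1
#1 bne  $3, $2, L5 ; 0/3/2/1 ; →target
#2 slt  $1, $3, $2 ; 0/1/2/1
#5 andi  $1, $0, 14 ; 0/0/2/1
#6 bne  $2, $1, L11 ; 0/0/2/1 ; →target
#7 sub  $2, $3, $1 ; 0/0/1/1

1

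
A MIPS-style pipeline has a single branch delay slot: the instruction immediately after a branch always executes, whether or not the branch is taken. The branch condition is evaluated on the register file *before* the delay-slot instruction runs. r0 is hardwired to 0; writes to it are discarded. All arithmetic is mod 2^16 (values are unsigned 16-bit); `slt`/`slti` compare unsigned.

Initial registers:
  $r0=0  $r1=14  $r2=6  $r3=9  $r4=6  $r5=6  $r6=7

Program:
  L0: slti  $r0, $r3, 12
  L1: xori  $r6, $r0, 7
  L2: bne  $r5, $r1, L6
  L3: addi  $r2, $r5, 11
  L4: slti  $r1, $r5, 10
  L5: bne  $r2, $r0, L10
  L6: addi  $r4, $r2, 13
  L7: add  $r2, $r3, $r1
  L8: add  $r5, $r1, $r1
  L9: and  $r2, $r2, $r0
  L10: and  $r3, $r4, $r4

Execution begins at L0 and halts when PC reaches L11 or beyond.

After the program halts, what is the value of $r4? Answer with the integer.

#0 slti  $r0, $r3, 12 ; 0/14/6/9/6/6/7
#1 xori  $r6, $r0, 7 ; 0/14/6/9/6/6/7
#2 bne  $r5, $r1, L6 ; 0/14/6/9/6/6/7 ; →target
#3 addi  $r2, $r5, 11 ; 0/14/17/9/6/6/7
#6 addi  $r4, $r2, 13 ; 0/14/17/9/30/6/7
#7 add  $r2, $r3, $r1 ; 0/14/23/9/30/6/7
#8 add  $r5, $r1, $r1 ; 0/14/23/9/30/28/7
#9 and  $r2, $r2, $r0 ; 0/14/0/9/30/28/7
#10 and  $r3, $r4, $r4 ; 0/14/0/30/30/28/7

30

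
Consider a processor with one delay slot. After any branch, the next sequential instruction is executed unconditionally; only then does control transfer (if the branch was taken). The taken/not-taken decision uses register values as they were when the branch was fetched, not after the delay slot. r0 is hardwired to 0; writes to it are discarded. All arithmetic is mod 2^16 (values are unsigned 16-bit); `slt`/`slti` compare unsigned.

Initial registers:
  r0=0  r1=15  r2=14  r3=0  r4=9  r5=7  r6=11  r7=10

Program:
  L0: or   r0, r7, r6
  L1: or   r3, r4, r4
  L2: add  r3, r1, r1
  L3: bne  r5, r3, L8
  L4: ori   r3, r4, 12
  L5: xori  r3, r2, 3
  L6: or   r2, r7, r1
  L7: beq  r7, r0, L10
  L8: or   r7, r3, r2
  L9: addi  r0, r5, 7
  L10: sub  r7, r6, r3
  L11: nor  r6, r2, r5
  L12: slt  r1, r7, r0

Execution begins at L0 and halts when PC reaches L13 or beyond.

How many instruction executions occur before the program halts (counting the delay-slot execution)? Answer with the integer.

10

  step pc=0: or   r0, r7, r6  regs=(0,15,14,0,9,7,11,10)
  step pc=1: or   r3, r4, r4  regs=(0,15,14,9,9,7,11,10)
  step pc=2: add  r3, r1, r1  regs=(0,15,14,30,9,7,11,10)
  step pc=3: bne  r5, r3, L8  cond=T  regs=(0,15,14,30,9,7,11,10)
  step pc=4: ori   r3, r4, 12  regs=(0,15,14,13,9,7,11,10)
  step pc=8: or   r7, r3, r2  regs=(0,15,14,13,9,7,11,15)
  step pc=9: addi  r0, r5, 7  regs=(0,15,14,13,9,7,11,15)
  step pc=10: sub  r7, r6, r3  regs=(0,15,14,13,9,7,11,65534)
  step pc=11: nor  r6, r2, r5  regs=(0,15,14,13,9,7,65520,65534)
  step pc=12: slt  r1, r7, r0  regs=(0,0,14,13,9,7,65520,65534)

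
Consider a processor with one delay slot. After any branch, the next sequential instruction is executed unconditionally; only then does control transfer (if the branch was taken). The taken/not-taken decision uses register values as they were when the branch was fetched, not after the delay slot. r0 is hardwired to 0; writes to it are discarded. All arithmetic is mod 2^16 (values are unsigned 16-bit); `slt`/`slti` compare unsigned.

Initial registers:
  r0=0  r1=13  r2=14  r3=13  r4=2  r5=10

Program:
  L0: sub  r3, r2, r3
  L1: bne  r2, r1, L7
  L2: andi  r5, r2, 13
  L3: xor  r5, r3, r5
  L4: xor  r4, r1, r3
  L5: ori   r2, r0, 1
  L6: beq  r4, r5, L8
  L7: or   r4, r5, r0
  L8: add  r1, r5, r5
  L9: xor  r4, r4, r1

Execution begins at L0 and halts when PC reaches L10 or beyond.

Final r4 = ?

20

[0] sub  r3, r2, r3  →  {r0:0, r1:13, r2:14, r3:1, r4:2, r5:10}
[1] bne  r2, r1, L7  →  {r0:0, r1:13, r2:14, r3:1, r4:2, r5:10}  ⟨branch taken⟩
[2] andi  r5, r2, 13  →  {r0:0, r1:13, r2:14, r3:1, r4:2, r5:12}
[7] or   r4, r5, r0  →  {r0:0, r1:13, r2:14, r3:1, r4:12, r5:12}
[8] add  r1, r5, r5  →  {r0:0, r1:24, r2:14, r3:1, r4:12, r5:12}
[9] xor  r4, r4, r1  →  {r0:0, r1:24, r2:14, r3:1, r4:20, r5:12}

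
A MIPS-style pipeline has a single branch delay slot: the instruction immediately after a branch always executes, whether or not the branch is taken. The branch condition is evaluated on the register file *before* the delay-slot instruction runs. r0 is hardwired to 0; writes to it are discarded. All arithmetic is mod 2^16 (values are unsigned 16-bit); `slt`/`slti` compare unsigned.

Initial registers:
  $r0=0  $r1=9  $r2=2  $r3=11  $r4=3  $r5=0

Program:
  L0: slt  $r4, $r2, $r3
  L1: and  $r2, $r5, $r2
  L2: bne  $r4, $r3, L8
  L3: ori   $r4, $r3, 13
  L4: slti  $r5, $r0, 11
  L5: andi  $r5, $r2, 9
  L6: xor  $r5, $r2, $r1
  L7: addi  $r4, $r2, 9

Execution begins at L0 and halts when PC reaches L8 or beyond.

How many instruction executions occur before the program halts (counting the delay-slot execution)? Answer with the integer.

[0] slt  $r4, $r2, $r3  →  {$r0:0, $r1:9, $r2:2, $r3:11, $r4:1, $r5:0}
[1] and  $r2, $r5, $r2  →  {$r0:0, $r1:9, $r2:0, $r3:11, $r4:1, $r5:0}
[2] bne  $r4, $r3, L8  →  {$r0:0, $r1:9, $r2:0, $r3:11, $r4:1, $r5:0}  ⟨branch taken⟩
[3] ori   $r4, $r3, 13  →  {$r0:0, $r1:9, $r2:0, $r3:11, $r4:15, $r5:0}

4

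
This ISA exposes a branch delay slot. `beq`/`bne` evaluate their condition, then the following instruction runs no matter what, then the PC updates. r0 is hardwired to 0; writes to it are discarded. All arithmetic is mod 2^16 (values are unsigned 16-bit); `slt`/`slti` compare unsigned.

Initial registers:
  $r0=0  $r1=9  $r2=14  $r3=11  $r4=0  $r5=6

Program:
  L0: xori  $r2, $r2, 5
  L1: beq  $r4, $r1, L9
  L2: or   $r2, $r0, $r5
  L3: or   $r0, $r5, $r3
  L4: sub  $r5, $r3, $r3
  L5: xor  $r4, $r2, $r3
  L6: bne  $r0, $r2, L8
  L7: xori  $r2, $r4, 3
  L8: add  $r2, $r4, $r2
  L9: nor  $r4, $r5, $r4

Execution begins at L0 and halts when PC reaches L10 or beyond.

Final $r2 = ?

27

[0] xori  $r2, $r2, 5  →  {$r0:0, $r1:9, $r2:11, $r3:11, $r4:0, $r5:6}
[1] beq  $r4, $r1, L9  →  {$r0:0, $r1:9, $r2:11, $r3:11, $r4:0, $r5:6}  ⟨branch fallthrough⟩
[2] or   $r2, $r0, $r5  →  {$r0:0, $r1:9, $r2:6, $r3:11, $r4:0, $r5:6}
[3] or   $r0, $r5, $r3  →  {$r0:0, $r1:9, $r2:6, $r3:11, $r4:0, $r5:6}
[4] sub  $r5, $r3, $r3  →  {$r0:0, $r1:9, $r2:6, $r3:11, $r4:0, $r5:0}
[5] xor  $r4, $r2, $r3  →  {$r0:0, $r1:9, $r2:6, $r3:11, $r4:13, $r5:0}
[6] bne  $r0, $r2, L8  →  {$r0:0, $r1:9, $r2:6, $r3:11, $r4:13, $r5:0}  ⟨branch taken⟩
[7] xori  $r2, $r4, 3  →  {$r0:0, $r1:9, $r2:14, $r3:11, $r4:13, $r5:0}
[8] add  $r2, $r4, $r2  →  {$r0:0, $r1:9, $r2:27, $r3:11, $r4:13, $r5:0}
[9] nor  $r4, $r5, $r4  →  {$r0:0, $r1:9, $r2:27, $r3:11, $r4:65522, $r5:0}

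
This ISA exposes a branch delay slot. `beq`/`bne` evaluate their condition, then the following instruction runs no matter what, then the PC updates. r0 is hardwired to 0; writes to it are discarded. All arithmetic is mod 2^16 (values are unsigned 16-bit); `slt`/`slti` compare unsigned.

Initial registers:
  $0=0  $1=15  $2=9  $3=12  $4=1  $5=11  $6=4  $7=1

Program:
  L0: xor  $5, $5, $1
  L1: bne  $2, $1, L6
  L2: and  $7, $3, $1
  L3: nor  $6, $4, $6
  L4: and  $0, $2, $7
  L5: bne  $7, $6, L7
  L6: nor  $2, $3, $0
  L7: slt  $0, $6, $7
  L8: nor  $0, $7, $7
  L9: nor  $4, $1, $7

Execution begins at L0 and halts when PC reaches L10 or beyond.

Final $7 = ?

#0 xor  $5, $5, $1 ; 0/15/9/12/1/4/4/1
#1 bne  $2, $1, L6 ; 0/15/9/12/1/4/4/1 ; →target
#2 and  $7, $3, $1 ; 0/15/9/12/1/4/4/12
#6 nor  $2, $3, $0 ; 0/15/65523/12/1/4/4/12
#7 slt  $0, $6, $7 ; 0/15/65523/12/1/4/4/12
#8 nor  $0, $7, $7 ; 0/15/65523/12/1/4/4/12
#9 nor  $4, $1, $7 ; 0/15/65523/12/65520/4/4/12

12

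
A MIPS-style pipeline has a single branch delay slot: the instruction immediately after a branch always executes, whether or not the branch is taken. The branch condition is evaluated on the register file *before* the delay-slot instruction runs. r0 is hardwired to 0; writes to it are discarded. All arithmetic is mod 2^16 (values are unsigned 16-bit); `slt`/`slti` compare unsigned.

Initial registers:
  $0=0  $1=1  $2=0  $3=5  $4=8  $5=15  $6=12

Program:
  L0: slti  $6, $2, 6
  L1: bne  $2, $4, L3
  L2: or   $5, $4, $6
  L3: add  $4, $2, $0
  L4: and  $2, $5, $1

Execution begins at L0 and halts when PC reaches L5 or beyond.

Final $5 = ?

[0] slti  $6, $2, 6  →  {$0:0, $1:1, $2:0, $3:5, $4:8, $5:15, $6:1}
[1] bne  $2, $4, L3  →  {$0:0, $1:1, $2:0, $3:5, $4:8, $5:15, $6:1}  ⟨branch taken⟩
[2] or   $5, $4, $6  →  {$0:0, $1:1, $2:0, $3:5, $4:8, $5:9, $6:1}
[3] add  $4, $2, $0  →  {$0:0, $1:1, $2:0, $3:5, $4:0, $5:9, $6:1}
[4] and  $2, $5, $1  →  {$0:0, $1:1, $2:1, $3:5, $4:0, $5:9, $6:1}

9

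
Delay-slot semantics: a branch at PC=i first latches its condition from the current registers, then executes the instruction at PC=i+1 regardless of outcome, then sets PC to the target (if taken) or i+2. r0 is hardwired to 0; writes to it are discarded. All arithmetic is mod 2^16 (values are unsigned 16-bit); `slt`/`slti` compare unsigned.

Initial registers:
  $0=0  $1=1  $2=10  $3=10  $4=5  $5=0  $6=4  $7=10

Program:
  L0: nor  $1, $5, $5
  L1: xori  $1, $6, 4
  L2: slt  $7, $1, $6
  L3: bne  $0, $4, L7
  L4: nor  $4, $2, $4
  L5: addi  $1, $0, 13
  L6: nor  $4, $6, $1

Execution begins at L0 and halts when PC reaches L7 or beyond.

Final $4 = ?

65520

  step pc=0: nor  $1, $5, $5  regs=(0,65535,10,10,5,0,4,10)
  step pc=1: xori  $1, $6, 4  regs=(0,0,10,10,5,0,4,10)
  step pc=2: slt  $7, $1, $6  regs=(0,0,10,10,5,0,4,1)
  step pc=3: bne  $0, $4, L7  cond=T  regs=(0,0,10,10,5,0,4,1)
  step pc=4: nor  $4, $2, $4  regs=(0,0,10,10,65520,0,4,1)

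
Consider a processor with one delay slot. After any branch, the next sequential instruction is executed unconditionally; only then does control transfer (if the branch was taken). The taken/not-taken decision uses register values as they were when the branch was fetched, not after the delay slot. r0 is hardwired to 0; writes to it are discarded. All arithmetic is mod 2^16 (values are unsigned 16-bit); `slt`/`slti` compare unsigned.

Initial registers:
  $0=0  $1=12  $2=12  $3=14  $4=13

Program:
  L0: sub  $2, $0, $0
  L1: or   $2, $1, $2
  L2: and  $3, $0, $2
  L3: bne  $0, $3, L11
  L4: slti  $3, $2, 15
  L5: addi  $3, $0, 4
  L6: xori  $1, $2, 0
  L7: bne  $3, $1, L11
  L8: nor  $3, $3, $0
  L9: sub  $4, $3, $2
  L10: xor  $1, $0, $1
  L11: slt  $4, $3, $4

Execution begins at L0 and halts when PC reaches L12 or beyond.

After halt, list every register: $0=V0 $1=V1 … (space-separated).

$0=0 $1=12 $2=12 $3=65531 $4=0

#0 sub  $2, $0, $0 ; 0/12/0/14/13
#1 or   $2, $1, $2 ; 0/12/12/14/13
#2 and  $3, $0, $2 ; 0/12/12/0/13
#3 bne  $0, $3, L11 ; 0/12/12/0/13 ; →fallthru
#4 slti  $3, $2, 15 ; 0/12/12/1/13
#5 addi  $3, $0, 4 ; 0/12/12/4/13
#6 xori  $1, $2, 0 ; 0/12/12/4/13
#7 bne  $3, $1, L11 ; 0/12/12/4/13 ; →target
#8 nor  $3, $3, $0 ; 0/12/12/65531/13
#11 slt  $4, $3, $4 ; 0/12/12/65531/0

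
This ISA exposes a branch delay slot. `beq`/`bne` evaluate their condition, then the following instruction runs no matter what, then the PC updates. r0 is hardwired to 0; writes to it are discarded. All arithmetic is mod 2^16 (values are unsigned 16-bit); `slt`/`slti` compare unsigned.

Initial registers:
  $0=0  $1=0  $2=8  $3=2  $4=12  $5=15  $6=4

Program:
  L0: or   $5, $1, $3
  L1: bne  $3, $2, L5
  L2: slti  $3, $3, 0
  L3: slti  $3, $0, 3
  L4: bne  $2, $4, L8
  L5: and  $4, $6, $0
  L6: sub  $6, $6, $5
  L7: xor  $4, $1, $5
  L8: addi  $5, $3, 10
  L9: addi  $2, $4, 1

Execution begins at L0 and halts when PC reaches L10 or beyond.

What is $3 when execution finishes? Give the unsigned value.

0

PC=0  or   $5, $1, $3        | $0=0 $1=0 $2=8 $3=2 $4=12 $5=2 $6=4
PC=1  bne  $3, $2, L5        | $0=0 $1=0 $2=8 $3=2 $4=12 $5=2 $6=4  [TAKEN]
PC=2  slti  $3, $3, 0        | $0=0 $1=0 $2=8 $3=0 $4=12 $5=2 $6=4
PC=5  and  $4, $6, $0        | $0=0 $1=0 $2=8 $3=0 $4=0 $5=2 $6=4
PC=6  sub  $6, $6, $5        | $0=0 $1=0 $2=8 $3=0 $4=0 $5=2 $6=2
PC=7  xor  $4, $1, $5        | $0=0 $1=0 $2=8 $3=0 $4=2 $5=2 $6=2
PC=8  addi  $5, $3, 10       | $0=0 $1=0 $2=8 $3=0 $4=2 $5=10 $6=2
PC=9  addi  $2, $4, 1        | $0=0 $1=0 $2=3 $3=0 $4=2 $5=10 $6=2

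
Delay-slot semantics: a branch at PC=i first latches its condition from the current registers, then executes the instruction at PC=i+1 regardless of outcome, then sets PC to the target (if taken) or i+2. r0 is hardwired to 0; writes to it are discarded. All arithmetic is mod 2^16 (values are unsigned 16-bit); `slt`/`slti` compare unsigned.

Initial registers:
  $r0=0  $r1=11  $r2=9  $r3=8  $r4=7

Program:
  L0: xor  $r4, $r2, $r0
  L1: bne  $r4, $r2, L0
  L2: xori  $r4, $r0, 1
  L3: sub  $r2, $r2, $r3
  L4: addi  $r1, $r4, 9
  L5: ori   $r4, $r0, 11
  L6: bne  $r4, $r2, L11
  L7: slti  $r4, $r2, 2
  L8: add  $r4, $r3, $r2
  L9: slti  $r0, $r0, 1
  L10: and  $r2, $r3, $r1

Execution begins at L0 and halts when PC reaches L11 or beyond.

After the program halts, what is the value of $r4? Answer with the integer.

1

#0 xor  $r4, $r2, $r0 ; 0/11/9/8/9
#1 bne  $r4, $r2, L0 ; 0/11/9/8/9 ; →fallthru
#2 xori  $r4, $r0, 1 ; 0/11/9/8/1
#3 sub  $r2, $r2, $r3 ; 0/11/1/8/1
#4 addi  $r1, $r4, 9 ; 0/10/1/8/1
#5 ori   $r4, $r0, 11 ; 0/10/1/8/11
#6 bne  $r4, $r2, L11 ; 0/10/1/8/11 ; →target
#7 slti  $r4, $r2, 2 ; 0/10/1/8/1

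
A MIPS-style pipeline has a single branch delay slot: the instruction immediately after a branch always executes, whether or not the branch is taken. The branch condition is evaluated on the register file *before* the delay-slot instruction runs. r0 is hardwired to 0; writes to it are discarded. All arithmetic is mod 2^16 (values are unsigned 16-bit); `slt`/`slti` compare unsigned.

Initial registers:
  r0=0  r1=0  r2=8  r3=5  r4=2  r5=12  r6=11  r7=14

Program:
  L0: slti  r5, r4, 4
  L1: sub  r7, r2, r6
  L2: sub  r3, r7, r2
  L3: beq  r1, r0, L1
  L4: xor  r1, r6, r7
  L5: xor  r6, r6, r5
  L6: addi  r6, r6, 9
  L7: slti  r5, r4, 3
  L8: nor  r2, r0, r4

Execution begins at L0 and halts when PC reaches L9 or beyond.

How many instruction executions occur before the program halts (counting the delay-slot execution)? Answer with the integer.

13

[0] slti  r5, r4, 4  →  {r0:0, r1:0, r2:8, r3:5, r4:2, r5:1, r6:11, r7:14}
[1] sub  r7, r2, r6  →  {r0:0, r1:0, r2:8, r3:5, r4:2, r5:1, r6:11, r7:65533}
[2] sub  r3, r7, r2  →  {r0:0, r1:0, r2:8, r3:65525, r4:2, r5:1, r6:11, r7:65533}
[3] beq  r1, r0, L1  →  {r0:0, r1:0, r2:8, r3:65525, r4:2, r5:1, r6:11, r7:65533}  ⟨branch taken⟩
[4] xor  r1, r6, r7  →  {r0:0, r1:65526, r2:8, r3:65525, r4:2, r5:1, r6:11, r7:65533}
[1] sub  r7, r2, r6  →  {r0:0, r1:65526, r2:8, r3:65525, r4:2, r5:1, r6:11, r7:65533}
[2] sub  r3, r7, r2  →  {r0:0, r1:65526, r2:8, r3:65525, r4:2, r5:1, r6:11, r7:65533}
[3] beq  r1, r0, L1  →  {r0:0, r1:65526, r2:8, r3:65525, r4:2, r5:1, r6:11, r7:65533}  ⟨branch fallthrough⟩
[4] xor  r1, r6, r7  →  {r0:0, r1:65526, r2:8, r3:65525, r4:2, r5:1, r6:11, r7:65533}
[5] xor  r6, r6, r5  →  {r0:0, r1:65526, r2:8, r3:65525, r4:2, r5:1, r6:10, r7:65533}
[6] addi  r6, r6, 9  →  {r0:0, r1:65526, r2:8, r3:65525, r4:2, r5:1, r6:19, r7:65533}
[7] slti  r5, r4, 3  →  {r0:0, r1:65526, r2:8, r3:65525, r4:2, r5:1, r6:19, r7:65533}
[8] nor  r2, r0, r4  →  {r0:0, r1:65526, r2:65533, r3:65525, r4:2, r5:1, r6:19, r7:65533}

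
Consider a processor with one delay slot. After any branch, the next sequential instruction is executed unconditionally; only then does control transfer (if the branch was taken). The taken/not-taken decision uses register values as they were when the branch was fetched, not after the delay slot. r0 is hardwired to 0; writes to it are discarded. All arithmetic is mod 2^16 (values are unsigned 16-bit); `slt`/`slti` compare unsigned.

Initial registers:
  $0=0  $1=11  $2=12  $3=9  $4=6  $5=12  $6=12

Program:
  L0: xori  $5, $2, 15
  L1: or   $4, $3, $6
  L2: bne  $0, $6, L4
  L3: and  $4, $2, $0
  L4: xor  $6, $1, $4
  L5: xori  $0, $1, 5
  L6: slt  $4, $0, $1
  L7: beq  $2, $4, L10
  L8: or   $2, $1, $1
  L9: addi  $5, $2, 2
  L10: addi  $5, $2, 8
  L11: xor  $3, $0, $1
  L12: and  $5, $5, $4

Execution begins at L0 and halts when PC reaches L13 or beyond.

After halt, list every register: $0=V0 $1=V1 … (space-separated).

$0=0 $1=11 $2=11 $3=11 $4=1 $5=1 $6=11

[0] xori  $5, $2, 15  →  {$0:0, $1:11, $2:12, $3:9, $4:6, $5:3, $6:12}
[1] or   $4, $3, $6  →  {$0:0, $1:11, $2:12, $3:9, $4:13, $5:3, $6:12}
[2] bne  $0, $6, L4  →  {$0:0, $1:11, $2:12, $3:9, $4:13, $5:3, $6:12}  ⟨branch taken⟩
[3] and  $4, $2, $0  →  {$0:0, $1:11, $2:12, $3:9, $4:0, $5:3, $6:12}
[4] xor  $6, $1, $4  →  {$0:0, $1:11, $2:12, $3:9, $4:0, $5:3, $6:11}
[5] xori  $0, $1, 5  →  {$0:0, $1:11, $2:12, $3:9, $4:0, $5:3, $6:11}
[6] slt  $4, $0, $1  →  {$0:0, $1:11, $2:12, $3:9, $4:1, $5:3, $6:11}
[7] beq  $2, $4, L10  →  {$0:0, $1:11, $2:12, $3:9, $4:1, $5:3, $6:11}  ⟨branch fallthrough⟩
[8] or   $2, $1, $1  →  {$0:0, $1:11, $2:11, $3:9, $4:1, $5:3, $6:11}
[9] addi  $5, $2, 2  →  {$0:0, $1:11, $2:11, $3:9, $4:1, $5:13, $6:11}
[10] addi  $5, $2, 8  →  {$0:0, $1:11, $2:11, $3:9, $4:1, $5:19, $6:11}
[11] xor  $3, $0, $1  →  {$0:0, $1:11, $2:11, $3:11, $4:1, $5:19, $6:11}
[12] and  $5, $5, $4  →  {$0:0, $1:11, $2:11, $3:11, $4:1, $5:1, $6:11}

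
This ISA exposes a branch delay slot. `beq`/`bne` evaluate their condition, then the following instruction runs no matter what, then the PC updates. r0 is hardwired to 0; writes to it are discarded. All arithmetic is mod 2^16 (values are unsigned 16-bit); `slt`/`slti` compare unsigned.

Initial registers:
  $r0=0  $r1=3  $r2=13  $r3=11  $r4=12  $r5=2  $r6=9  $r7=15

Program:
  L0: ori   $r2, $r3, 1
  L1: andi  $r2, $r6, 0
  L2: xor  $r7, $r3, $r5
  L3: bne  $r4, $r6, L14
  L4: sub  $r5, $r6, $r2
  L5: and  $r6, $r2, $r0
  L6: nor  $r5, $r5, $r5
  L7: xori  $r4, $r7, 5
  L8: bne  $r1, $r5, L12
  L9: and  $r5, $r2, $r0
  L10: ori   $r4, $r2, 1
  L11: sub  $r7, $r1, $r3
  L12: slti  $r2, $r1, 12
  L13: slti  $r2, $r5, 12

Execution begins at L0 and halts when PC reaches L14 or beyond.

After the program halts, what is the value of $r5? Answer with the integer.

9

  step pc=0: ori   $r2, $r3, 1  regs=(0,3,11,11,12,2,9,15)
  step pc=1: andi  $r2, $r6, 0  regs=(0,3,0,11,12,2,9,15)
  step pc=2: xor  $r7, $r3, $r5  regs=(0,3,0,11,12,2,9,9)
  step pc=3: bne  $r4, $r6, L14  cond=T  regs=(0,3,0,11,12,2,9,9)
  step pc=4: sub  $r5, $r6, $r2  regs=(0,3,0,11,12,9,9,9)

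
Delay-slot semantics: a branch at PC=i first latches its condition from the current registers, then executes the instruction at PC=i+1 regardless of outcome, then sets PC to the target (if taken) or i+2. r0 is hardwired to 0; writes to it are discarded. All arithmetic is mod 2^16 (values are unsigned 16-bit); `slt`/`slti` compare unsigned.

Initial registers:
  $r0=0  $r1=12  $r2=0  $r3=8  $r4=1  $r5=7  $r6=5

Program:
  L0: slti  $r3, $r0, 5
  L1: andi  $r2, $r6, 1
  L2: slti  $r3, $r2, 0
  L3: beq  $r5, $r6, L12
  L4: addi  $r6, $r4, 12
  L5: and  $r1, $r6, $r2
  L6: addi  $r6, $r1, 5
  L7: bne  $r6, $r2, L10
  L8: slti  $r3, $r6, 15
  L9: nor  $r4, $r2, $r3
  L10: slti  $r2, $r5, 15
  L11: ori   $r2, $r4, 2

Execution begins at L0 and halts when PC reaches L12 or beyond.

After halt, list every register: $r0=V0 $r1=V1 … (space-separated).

PC=0  slti  $r3, $r0, 5      | $r0=0 $r1=12 $r2=0 $r3=1 $r4=1 $r5=7 $r6=5
PC=1  andi  $r2, $r6, 1      | $r0=0 $r1=12 $r2=1 $r3=1 $r4=1 $r5=7 $r6=5
PC=2  slti  $r3, $r2, 0      | $r0=0 $r1=12 $r2=1 $r3=0 $r4=1 $r5=7 $r6=5
PC=3  beq  $r5, $r6, L12     | $r0=0 $r1=12 $r2=1 $r3=0 $r4=1 $r5=7 $r6=5  [not taken]
PC=4  addi  $r6, $r4, 12     | $r0=0 $r1=12 $r2=1 $r3=0 $r4=1 $r5=7 $r6=13
PC=5  and  $r1, $r6, $r2     | $r0=0 $r1=1 $r2=1 $r3=0 $r4=1 $r5=7 $r6=13
PC=6  addi  $r6, $r1, 5      | $r0=0 $r1=1 $r2=1 $r3=0 $r4=1 $r5=7 $r6=6
PC=7  bne  $r6, $r2, L10     | $r0=0 $r1=1 $r2=1 $r3=0 $r4=1 $r5=7 $r6=6  [TAKEN]
PC=8  slti  $r3, $r6, 15     | $r0=0 $r1=1 $r2=1 $r3=1 $r4=1 $r5=7 $r6=6
PC=10 slti  $r2, $r5, 15     | $r0=0 $r1=1 $r2=1 $r3=1 $r4=1 $r5=7 $r6=6
PC=11 ori   $r2, $r4, 2      | $r0=0 $r1=1 $r2=3 $r3=1 $r4=1 $r5=7 $r6=6

$r0=0 $r1=1 $r2=3 $r3=1 $r4=1 $r5=7 $r6=6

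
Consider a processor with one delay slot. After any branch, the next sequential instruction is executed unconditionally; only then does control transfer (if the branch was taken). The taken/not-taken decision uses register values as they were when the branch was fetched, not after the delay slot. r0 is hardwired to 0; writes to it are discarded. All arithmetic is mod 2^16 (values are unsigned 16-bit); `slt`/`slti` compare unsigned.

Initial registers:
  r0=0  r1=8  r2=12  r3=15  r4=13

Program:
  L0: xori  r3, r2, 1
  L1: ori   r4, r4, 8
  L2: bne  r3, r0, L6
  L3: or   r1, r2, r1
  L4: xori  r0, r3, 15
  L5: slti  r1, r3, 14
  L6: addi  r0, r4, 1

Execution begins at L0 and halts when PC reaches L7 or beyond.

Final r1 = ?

12

[0] xori  r3, r2, 1  →  {r0:0, r1:8, r2:12, r3:13, r4:13}
[1] ori   r4, r4, 8  →  {r0:0, r1:8, r2:12, r3:13, r4:13}
[2] bne  r3, r0, L6  →  {r0:0, r1:8, r2:12, r3:13, r4:13}  ⟨branch taken⟩
[3] or   r1, r2, r1  →  {r0:0, r1:12, r2:12, r3:13, r4:13}
[6] addi  r0, r4, 1  →  {r0:0, r1:12, r2:12, r3:13, r4:13}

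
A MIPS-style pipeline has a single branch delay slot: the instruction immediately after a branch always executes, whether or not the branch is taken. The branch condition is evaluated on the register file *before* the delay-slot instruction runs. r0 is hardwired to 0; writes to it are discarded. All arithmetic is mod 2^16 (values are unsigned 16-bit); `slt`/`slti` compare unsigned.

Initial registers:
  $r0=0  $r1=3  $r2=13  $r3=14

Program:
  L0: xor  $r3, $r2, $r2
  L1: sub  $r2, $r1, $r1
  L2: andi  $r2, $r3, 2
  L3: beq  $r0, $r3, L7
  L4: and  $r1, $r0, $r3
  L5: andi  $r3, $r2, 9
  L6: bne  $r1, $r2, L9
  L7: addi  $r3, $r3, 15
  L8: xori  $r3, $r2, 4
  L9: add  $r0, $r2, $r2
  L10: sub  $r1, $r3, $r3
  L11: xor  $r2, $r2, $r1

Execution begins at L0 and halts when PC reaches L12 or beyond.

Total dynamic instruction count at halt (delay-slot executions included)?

#0 xor  $r3, $r2, $r2 ; 0/3/13/0
#1 sub  $r2, $r1, $r1 ; 0/3/0/0
#2 andi  $r2, $r3, 2 ; 0/3/0/0
#3 beq  $r0, $r3, L7 ; 0/3/0/0 ; →target
#4 and  $r1, $r0, $r3 ; 0/0/0/0
#7 addi  $r3, $r3, 15 ; 0/0/0/15
#8 xori  $r3, $r2, 4 ; 0/0/0/4
#9 add  $r0, $r2, $r2 ; 0/0/0/4
#10 sub  $r1, $r3, $r3 ; 0/0/0/4
#11 xor  $r2, $r2, $r1 ; 0/0/0/4

10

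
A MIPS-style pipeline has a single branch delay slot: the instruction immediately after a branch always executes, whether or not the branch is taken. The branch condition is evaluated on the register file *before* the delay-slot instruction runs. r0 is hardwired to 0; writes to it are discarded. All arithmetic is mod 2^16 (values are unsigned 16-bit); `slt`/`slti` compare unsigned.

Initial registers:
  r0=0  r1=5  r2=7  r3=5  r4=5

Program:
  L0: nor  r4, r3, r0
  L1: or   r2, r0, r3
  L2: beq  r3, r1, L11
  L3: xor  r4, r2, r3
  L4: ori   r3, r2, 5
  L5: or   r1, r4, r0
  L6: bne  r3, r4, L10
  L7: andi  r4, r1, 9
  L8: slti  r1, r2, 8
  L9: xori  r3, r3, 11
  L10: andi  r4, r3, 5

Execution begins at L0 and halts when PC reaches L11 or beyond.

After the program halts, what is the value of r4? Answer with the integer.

#0 nor  r4, r3, r0 ; 0/5/7/5/65530
#1 or   r2, r0, r3 ; 0/5/5/5/65530
#2 beq  r3, r1, L11 ; 0/5/5/5/65530 ; →target
#3 xor  r4, r2, r3 ; 0/5/5/5/0

0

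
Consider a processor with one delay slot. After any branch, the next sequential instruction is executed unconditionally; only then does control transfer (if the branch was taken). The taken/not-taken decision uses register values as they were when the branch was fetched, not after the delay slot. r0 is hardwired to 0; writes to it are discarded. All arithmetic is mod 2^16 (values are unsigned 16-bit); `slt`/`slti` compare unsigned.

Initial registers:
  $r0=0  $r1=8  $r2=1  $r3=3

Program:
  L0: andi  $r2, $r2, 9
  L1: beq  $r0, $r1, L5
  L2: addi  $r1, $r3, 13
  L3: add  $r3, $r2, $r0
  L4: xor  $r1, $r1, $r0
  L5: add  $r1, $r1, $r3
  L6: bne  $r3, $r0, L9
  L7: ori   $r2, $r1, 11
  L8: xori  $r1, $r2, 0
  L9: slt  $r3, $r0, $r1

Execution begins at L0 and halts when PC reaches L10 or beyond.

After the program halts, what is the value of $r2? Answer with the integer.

27

[0] andi  $r2, $r2, 9  →  {$r0:0, $r1:8, $r2:1, $r3:3}
[1] beq  $r0, $r1, L5  →  {$r0:0, $r1:8, $r2:1, $r3:3}  ⟨branch fallthrough⟩
[2] addi  $r1, $r3, 13  →  {$r0:0, $r1:16, $r2:1, $r3:3}
[3] add  $r3, $r2, $r0  →  {$r0:0, $r1:16, $r2:1, $r3:1}
[4] xor  $r1, $r1, $r0  →  {$r0:0, $r1:16, $r2:1, $r3:1}
[5] add  $r1, $r1, $r3  →  {$r0:0, $r1:17, $r2:1, $r3:1}
[6] bne  $r3, $r0, L9  →  {$r0:0, $r1:17, $r2:1, $r3:1}  ⟨branch taken⟩
[7] ori   $r2, $r1, 11  →  {$r0:0, $r1:17, $r2:27, $r3:1}
[9] slt  $r3, $r0, $r1  →  {$r0:0, $r1:17, $r2:27, $r3:1}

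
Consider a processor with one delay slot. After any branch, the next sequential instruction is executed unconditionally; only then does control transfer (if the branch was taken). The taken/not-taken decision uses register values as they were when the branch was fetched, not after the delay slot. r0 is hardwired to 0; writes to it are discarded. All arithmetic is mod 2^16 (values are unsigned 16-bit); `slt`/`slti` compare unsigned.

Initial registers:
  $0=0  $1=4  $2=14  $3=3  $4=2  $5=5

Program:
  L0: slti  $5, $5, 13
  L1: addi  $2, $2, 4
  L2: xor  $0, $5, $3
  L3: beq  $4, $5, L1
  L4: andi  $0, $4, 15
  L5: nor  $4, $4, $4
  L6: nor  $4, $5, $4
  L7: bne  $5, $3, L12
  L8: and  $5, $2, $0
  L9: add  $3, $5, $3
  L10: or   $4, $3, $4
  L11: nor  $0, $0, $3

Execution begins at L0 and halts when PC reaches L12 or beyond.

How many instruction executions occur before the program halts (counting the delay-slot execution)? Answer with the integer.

9

[0] slti  $5, $5, 13  →  {$0:0, $1:4, $2:14, $3:3, $4:2, $5:1}
[1] addi  $2, $2, 4  →  {$0:0, $1:4, $2:18, $3:3, $4:2, $5:1}
[2] xor  $0, $5, $3  →  {$0:0, $1:4, $2:18, $3:3, $4:2, $5:1}
[3] beq  $4, $5, L1  →  {$0:0, $1:4, $2:18, $3:3, $4:2, $5:1}  ⟨branch fallthrough⟩
[4] andi  $0, $4, 15  →  {$0:0, $1:4, $2:18, $3:3, $4:2, $5:1}
[5] nor  $4, $4, $4  →  {$0:0, $1:4, $2:18, $3:3, $4:65533, $5:1}
[6] nor  $4, $5, $4  →  {$0:0, $1:4, $2:18, $3:3, $4:2, $5:1}
[7] bne  $5, $3, L12  →  {$0:0, $1:4, $2:18, $3:3, $4:2, $5:1}  ⟨branch taken⟩
[8] and  $5, $2, $0  →  {$0:0, $1:4, $2:18, $3:3, $4:2, $5:0}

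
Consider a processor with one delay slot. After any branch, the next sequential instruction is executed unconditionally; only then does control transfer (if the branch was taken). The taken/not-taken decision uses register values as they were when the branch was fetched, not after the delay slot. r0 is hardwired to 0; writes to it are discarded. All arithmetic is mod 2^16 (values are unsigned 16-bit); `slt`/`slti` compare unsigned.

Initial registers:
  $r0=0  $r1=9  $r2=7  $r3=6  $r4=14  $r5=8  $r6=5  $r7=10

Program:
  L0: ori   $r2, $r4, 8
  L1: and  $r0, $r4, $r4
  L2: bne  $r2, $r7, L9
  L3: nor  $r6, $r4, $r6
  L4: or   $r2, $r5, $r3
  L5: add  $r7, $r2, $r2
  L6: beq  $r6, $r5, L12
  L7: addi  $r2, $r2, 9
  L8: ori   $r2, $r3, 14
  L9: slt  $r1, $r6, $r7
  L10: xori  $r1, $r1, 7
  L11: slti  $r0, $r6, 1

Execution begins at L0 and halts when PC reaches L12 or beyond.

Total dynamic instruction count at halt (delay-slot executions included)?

7

  step pc=0: ori   $r2, $r4, 8  regs=(0,9,14,6,14,8,5,10)
  step pc=1: and  $r0, $r4, $r4  regs=(0,9,14,6,14,8,5,10)
  step pc=2: bne  $r2, $r7, L9  cond=T  regs=(0,9,14,6,14,8,5,10)
  step pc=3: nor  $r6, $r4, $r6  regs=(0,9,14,6,14,8,65520,10)
  step pc=9: slt  $r1, $r6, $r7  regs=(0,0,14,6,14,8,65520,10)
  step pc=10: xori  $r1, $r1, 7  regs=(0,7,14,6,14,8,65520,10)
  step pc=11: slti  $r0, $r6, 1  regs=(0,7,14,6,14,8,65520,10)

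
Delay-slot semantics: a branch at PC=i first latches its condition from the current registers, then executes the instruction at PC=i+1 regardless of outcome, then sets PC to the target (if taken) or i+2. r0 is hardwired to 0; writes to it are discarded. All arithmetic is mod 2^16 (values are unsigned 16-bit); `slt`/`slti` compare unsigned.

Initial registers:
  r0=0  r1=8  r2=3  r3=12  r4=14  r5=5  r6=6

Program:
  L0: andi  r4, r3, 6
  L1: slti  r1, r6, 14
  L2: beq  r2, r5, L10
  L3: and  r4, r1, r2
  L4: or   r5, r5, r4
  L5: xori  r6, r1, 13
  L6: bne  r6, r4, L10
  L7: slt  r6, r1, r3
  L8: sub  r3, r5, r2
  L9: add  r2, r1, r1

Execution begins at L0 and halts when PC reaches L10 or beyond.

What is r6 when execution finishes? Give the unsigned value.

1

PC=0  andi  r4, r3, 6        | r0=0 r1=8 r2=3 r3=12 r4=4 r5=5 r6=6
PC=1  slti  r1, r6, 14       | r0=0 r1=1 r2=3 r3=12 r4=4 r5=5 r6=6
PC=2  beq  r2, r5, L10       | r0=0 r1=1 r2=3 r3=12 r4=4 r5=5 r6=6  [not taken]
PC=3  and  r4, r1, r2        | r0=0 r1=1 r2=3 r3=12 r4=1 r5=5 r6=6
PC=4  or   r5, r5, r4        | r0=0 r1=1 r2=3 r3=12 r4=1 r5=5 r6=6
PC=5  xori  r6, r1, 13       | r0=0 r1=1 r2=3 r3=12 r4=1 r5=5 r6=12
PC=6  bne  r6, r4, L10       | r0=0 r1=1 r2=3 r3=12 r4=1 r5=5 r6=12  [TAKEN]
PC=7  slt  r6, r1, r3        | r0=0 r1=1 r2=3 r3=12 r4=1 r5=5 r6=1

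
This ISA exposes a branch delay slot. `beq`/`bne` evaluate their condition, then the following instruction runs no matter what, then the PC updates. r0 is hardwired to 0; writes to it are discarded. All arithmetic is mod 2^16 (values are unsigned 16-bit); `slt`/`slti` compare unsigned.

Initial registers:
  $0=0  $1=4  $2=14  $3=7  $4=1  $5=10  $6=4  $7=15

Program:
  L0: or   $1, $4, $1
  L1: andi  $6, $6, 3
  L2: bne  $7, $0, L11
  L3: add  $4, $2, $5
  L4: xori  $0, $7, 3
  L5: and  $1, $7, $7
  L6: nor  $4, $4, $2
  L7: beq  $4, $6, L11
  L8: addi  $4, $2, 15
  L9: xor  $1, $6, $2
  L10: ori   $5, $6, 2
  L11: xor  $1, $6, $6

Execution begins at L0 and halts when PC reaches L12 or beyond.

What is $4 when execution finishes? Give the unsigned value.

24

PC=0  or   $1, $4, $1        | $0=0 $1=5 $2=14 $3=7 $4=1 $5=10 $6=4 $7=15
PC=1  andi  $6, $6, 3        | $0=0 $1=5 $2=14 $3=7 $4=1 $5=10 $6=0 $7=15
PC=2  bne  $7, $0, L11       | $0=0 $1=5 $2=14 $3=7 $4=1 $5=10 $6=0 $7=15  [TAKEN]
PC=3  add  $4, $2, $5        | $0=0 $1=5 $2=14 $3=7 $4=24 $5=10 $6=0 $7=15
PC=11 xor  $1, $6, $6        | $0=0 $1=0 $2=14 $3=7 $4=24 $5=10 $6=0 $7=15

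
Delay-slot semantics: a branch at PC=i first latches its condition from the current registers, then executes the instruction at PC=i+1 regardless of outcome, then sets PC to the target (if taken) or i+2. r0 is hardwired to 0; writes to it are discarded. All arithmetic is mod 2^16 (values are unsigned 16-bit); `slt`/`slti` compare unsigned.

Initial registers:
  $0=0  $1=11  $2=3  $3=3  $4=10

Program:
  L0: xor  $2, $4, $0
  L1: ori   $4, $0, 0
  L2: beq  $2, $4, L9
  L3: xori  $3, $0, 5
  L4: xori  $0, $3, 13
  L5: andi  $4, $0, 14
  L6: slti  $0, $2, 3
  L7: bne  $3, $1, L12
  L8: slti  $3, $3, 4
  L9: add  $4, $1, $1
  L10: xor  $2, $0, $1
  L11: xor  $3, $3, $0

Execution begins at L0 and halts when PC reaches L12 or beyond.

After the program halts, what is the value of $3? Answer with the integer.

#0 xor  $2, $4, $0 ; 0/11/10/3/10
#1 ori   $4, $0, 0 ; 0/11/10/3/0
#2 beq  $2, $4, L9 ; 0/11/10/3/0 ; →fallthru
#3 xori  $3, $0, 5 ; 0/11/10/5/0
#4 xori  $0, $3, 13 ; 0/11/10/5/0
#5 andi  $4, $0, 14 ; 0/11/10/5/0
#6 slti  $0, $2, 3 ; 0/11/10/5/0
#7 bne  $3, $1, L12 ; 0/11/10/5/0 ; →target
#8 slti  $3, $3, 4 ; 0/11/10/0/0

0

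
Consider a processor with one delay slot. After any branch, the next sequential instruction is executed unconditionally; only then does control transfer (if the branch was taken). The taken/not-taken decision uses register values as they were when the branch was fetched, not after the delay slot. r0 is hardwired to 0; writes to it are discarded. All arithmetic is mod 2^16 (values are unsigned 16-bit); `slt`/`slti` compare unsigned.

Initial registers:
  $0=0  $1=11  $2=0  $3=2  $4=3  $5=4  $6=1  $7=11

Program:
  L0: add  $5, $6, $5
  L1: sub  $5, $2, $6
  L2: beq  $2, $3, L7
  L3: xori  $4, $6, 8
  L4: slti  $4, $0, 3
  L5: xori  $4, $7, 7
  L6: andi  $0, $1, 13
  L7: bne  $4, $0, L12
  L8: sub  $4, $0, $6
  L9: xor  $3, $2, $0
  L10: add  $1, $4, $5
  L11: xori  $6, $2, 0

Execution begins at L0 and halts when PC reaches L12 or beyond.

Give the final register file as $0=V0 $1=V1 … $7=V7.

$0=0 $1=11 $2=0 $3=2 $4=65535 $5=65535 $6=1 $7=11

#0 add  $5, $6, $5 ; 0/11/0/2/3/5/1/11
#1 sub  $5, $2, $6 ; 0/11/0/2/3/65535/1/11
#2 beq  $2, $3, L7 ; 0/11/0/2/3/65535/1/11 ; →fallthru
#3 xori  $4, $6, 8 ; 0/11/0/2/9/65535/1/11
#4 slti  $4, $0, 3 ; 0/11/0/2/1/65535/1/11
#5 xori  $4, $7, 7 ; 0/11/0/2/12/65535/1/11
#6 andi  $0, $1, 13 ; 0/11/0/2/12/65535/1/11
#7 bne  $4, $0, L12 ; 0/11/0/2/12/65535/1/11 ; →target
#8 sub  $4, $0, $6 ; 0/11/0/2/65535/65535/1/11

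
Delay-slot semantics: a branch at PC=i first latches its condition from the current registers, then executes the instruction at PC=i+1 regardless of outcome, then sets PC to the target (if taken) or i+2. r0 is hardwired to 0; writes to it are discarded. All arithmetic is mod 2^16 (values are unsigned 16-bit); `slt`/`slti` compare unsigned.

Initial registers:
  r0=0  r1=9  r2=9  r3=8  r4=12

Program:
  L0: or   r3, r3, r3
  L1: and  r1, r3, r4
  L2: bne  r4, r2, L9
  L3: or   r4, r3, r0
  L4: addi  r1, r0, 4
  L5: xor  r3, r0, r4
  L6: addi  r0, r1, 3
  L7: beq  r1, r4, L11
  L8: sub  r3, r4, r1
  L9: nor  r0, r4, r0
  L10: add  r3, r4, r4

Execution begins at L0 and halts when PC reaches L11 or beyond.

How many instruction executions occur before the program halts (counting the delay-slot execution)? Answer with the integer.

6

#0 or   r3, r3, r3 ; 0/9/9/8/12
#1 and  r1, r3, r4 ; 0/8/9/8/12
#2 bne  r4, r2, L9 ; 0/8/9/8/12 ; →target
#3 or   r4, r3, r0 ; 0/8/9/8/8
#9 nor  r0, r4, r0 ; 0/8/9/8/8
#10 add  r3, r4, r4 ; 0/8/9/16/8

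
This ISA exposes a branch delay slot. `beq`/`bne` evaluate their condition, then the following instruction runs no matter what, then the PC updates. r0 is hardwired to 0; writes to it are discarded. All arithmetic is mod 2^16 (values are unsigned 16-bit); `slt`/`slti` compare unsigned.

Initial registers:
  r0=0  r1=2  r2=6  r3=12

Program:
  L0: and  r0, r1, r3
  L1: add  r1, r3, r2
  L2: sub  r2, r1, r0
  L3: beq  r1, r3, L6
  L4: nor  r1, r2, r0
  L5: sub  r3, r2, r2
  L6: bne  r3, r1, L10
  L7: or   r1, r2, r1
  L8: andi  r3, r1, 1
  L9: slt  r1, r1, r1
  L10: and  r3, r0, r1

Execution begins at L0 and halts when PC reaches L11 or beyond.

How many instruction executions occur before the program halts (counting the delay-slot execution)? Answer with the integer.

9

PC=0  and  r0, r1, r3        | r0=0 r1=2 r2=6 r3=12
PC=1  add  r1, r3, r2        | r0=0 r1=18 r2=6 r3=12
PC=2  sub  r2, r1, r0        | r0=0 r1=18 r2=18 r3=12
PC=3  beq  r1, r3, L6        | r0=0 r1=18 r2=18 r3=12  [not taken]
PC=4  nor  r1, r2, r0        | r0=0 r1=65517 r2=18 r3=12
PC=5  sub  r3, r2, r2        | r0=0 r1=65517 r2=18 r3=0
PC=6  bne  r3, r1, L10       | r0=0 r1=65517 r2=18 r3=0  [TAKEN]
PC=7  or   r1, r2, r1        | r0=0 r1=65535 r2=18 r3=0
PC=10 and  r3, r0, r1        | r0=0 r1=65535 r2=18 r3=0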